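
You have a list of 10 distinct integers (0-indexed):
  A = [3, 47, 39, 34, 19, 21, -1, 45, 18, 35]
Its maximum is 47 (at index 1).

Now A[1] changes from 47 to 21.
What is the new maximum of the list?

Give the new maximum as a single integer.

Answer: 45

Derivation:
Old max = 47 (at index 1)
Change: A[1] 47 -> 21
Changed element WAS the max -> may need rescan.
  Max of remaining elements: 45
  New max = max(21, 45) = 45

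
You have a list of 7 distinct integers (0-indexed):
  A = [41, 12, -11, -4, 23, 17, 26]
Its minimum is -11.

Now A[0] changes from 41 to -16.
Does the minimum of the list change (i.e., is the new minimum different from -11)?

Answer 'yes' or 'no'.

Answer: yes

Derivation:
Old min = -11
Change: A[0] 41 -> -16
Changed element was NOT the min; min changes only if -16 < -11.
New min = -16; changed? yes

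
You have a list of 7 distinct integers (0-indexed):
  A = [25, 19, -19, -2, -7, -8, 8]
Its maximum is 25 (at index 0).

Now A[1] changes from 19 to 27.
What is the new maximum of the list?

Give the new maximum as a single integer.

Answer: 27

Derivation:
Old max = 25 (at index 0)
Change: A[1] 19 -> 27
Changed element was NOT the old max.
  New max = max(old_max, new_val) = max(25, 27) = 27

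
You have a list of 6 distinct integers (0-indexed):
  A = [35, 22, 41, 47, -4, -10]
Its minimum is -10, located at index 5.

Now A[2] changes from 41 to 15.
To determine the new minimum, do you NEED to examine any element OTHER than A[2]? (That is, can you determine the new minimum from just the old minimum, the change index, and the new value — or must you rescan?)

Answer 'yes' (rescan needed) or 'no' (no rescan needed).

Old min = -10 at index 5
Change at index 2: 41 -> 15
Index 2 was NOT the min. New min = min(-10, 15). No rescan of other elements needed.
Needs rescan: no

Answer: no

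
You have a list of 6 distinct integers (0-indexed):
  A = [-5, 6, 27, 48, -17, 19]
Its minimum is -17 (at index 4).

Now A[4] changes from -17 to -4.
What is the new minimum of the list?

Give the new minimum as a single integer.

Old min = -17 (at index 4)
Change: A[4] -17 -> -4
Changed element WAS the min. Need to check: is -4 still <= all others?
  Min of remaining elements: -5
  New min = min(-4, -5) = -5

Answer: -5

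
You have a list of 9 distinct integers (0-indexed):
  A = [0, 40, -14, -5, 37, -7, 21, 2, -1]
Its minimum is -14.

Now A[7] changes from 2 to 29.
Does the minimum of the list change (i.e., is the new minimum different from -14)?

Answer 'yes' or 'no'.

Answer: no

Derivation:
Old min = -14
Change: A[7] 2 -> 29
Changed element was NOT the min; min changes only if 29 < -14.
New min = -14; changed? no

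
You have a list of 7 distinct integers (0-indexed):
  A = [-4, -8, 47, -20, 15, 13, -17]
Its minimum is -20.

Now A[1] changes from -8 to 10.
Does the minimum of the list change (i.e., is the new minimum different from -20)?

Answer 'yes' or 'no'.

Answer: no

Derivation:
Old min = -20
Change: A[1] -8 -> 10
Changed element was NOT the min; min changes only if 10 < -20.
New min = -20; changed? no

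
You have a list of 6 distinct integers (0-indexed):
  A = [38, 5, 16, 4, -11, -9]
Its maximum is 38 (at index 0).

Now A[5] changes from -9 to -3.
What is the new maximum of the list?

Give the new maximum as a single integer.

Old max = 38 (at index 0)
Change: A[5] -9 -> -3
Changed element was NOT the old max.
  New max = max(old_max, new_val) = max(38, -3) = 38

Answer: 38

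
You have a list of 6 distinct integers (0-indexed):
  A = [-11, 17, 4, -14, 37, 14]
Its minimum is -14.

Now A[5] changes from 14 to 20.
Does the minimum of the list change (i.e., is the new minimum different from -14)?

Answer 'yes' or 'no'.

Answer: no

Derivation:
Old min = -14
Change: A[5] 14 -> 20
Changed element was NOT the min; min changes only if 20 < -14.
New min = -14; changed? no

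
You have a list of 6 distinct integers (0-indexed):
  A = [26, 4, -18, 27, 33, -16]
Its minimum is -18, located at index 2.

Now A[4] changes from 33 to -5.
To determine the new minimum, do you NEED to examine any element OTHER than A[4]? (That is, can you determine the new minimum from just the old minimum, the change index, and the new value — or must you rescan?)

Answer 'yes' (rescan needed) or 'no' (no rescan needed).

Answer: no

Derivation:
Old min = -18 at index 2
Change at index 4: 33 -> -5
Index 4 was NOT the min. New min = min(-18, -5). No rescan of other elements needed.
Needs rescan: no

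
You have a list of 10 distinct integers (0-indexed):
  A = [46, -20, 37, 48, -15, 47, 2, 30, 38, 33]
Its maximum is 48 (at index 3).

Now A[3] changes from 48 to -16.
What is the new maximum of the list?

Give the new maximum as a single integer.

Old max = 48 (at index 3)
Change: A[3] 48 -> -16
Changed element WAS the max -> may need rescan.
  Max of remaining elements: 47
  New max = max(-16, 47) = 47

Answer: 47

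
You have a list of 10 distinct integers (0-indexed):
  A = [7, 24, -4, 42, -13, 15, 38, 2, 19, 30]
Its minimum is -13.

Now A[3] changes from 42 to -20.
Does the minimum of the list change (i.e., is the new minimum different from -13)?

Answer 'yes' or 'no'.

Answer: yes

Derivation:
Old min = -13
Change: A[3] 42 -> -20
Changed element was NOT the min; min changes only if -20 < -13.
New min = -20; changed? yes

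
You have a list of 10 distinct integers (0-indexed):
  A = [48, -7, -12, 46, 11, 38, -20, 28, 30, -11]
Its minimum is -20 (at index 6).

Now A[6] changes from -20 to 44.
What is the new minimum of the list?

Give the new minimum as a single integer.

Old min = -20 (at index 6)
Change: A[6] -20 -> 44
Changed element WAS the min. Need to check: is 44 still <= all others?
  Min of remaining elements: -12
  New min = min(44, -12) = -12

Answer: -12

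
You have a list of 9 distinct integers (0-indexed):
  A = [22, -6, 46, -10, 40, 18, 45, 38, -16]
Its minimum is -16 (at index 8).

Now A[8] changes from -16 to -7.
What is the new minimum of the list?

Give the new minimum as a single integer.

Old min = -16 (at index 8)
Change: A[8] -16 -> -7
Changed element WAS the min. Need to check: is -7 still <= all others?
  Min of remaining elements: -10
  New min = min(-7, -10) = -10

Answer: -10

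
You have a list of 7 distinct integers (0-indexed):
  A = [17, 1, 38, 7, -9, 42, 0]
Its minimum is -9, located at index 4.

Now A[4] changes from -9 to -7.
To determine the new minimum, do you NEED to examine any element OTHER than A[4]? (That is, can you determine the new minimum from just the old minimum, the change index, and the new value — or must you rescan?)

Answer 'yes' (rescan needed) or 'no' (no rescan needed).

Answer: yes

Derivation:
Old min = -9 at index 4
Change at index 4: -9 -> -7
Index 4 WAS the min and new value -7 > old min -9. Must rescan other elements to find the new min.
Needs rescan: yes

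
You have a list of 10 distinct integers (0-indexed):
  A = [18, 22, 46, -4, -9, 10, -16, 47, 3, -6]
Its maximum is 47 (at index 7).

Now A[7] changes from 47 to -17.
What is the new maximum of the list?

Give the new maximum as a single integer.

Answer: 46

Derivation:
Old max = 47 (at index 7)
Change: A[7] 47 -> -17
Changed element WAS the max -> may need rescan.
  Max of remaining elements: 46
  New max = max(-17, 46) = 46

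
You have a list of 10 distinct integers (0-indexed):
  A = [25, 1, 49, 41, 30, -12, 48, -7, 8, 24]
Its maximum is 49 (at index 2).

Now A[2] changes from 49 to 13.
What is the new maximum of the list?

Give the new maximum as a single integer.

Old max = 49 (at index 2)
Change: A[2] 49 -> 13
Changed element WAS the max -> may need rescan.
  Max of remaining elements: 48
  New max = max(13, 48) = 48

Answer: 48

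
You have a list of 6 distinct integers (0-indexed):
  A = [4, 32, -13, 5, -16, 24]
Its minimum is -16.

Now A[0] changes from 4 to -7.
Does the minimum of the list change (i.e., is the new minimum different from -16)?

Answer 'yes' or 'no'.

Answer: no

Derivation:
Old min = -16
Change: A[0] 4 -> -7
Changed element was NOT the min; min changes only if -7 < -16.
New min = -16; changed? no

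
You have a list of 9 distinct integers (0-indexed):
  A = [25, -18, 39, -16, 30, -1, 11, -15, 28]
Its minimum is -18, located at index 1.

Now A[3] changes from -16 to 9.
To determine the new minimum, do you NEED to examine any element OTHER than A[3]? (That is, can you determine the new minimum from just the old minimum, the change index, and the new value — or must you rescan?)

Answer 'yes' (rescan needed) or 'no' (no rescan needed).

Old min = -18 at index 1
Change at index 3: -16 -> 9
Index 3 was NOT the min. New min = min(-18, 9). No rescan of other elements needed.
Needs rescan: no

Answer: no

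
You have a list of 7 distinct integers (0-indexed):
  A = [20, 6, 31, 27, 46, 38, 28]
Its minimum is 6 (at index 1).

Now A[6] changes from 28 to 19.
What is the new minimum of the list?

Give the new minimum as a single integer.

Answer: 6

Derivation:
Old min = 6 (at index 1)
Change: A[6] 28 -> 19
Changed element was NOT the old min.
  New min = min(old_min, new_val) = min(6, 19) = 6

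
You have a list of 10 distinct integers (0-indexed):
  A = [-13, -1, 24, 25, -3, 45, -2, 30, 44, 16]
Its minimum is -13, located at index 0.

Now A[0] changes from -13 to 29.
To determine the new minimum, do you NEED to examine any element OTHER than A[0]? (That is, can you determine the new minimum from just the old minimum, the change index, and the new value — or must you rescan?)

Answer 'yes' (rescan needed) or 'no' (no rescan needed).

Old min = -13 at index 0
Change at index 0: -13 -> 29
Index 0 WAS the min and new value 29 > old min -13. Must rescan other elements to find the new min.
Needs rescan: yes

Answer: yes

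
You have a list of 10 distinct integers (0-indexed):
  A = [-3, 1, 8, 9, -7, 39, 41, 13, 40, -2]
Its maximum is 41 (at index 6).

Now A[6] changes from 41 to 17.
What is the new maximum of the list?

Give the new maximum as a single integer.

Answer: 40

Derivation:
Old max = 41 (at index 6)
Change: A[6] 41 -> 17
Changed element WAS the max -> may need rescan.
  Max of remaining elements: 40
  New max = max(17, 40) = 40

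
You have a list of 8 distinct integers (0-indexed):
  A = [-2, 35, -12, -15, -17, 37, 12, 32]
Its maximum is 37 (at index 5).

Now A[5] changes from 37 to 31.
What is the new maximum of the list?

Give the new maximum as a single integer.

Answer: 35

Derivation:
Old max = 37 (at index 5)
Change: A[5] 37 -> 31
Changed element WAS the max -> may need rescan.
  Max of remaining elements: 35
  New max = max(31, 35) = 35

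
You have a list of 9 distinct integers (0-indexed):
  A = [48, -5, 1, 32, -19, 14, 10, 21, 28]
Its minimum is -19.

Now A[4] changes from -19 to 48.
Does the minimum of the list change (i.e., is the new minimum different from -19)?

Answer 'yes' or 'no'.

Old min = -19
Change: A[4] -19 -> 48
Changed element was the min; new min must be rechecked.
New min = -5; changed? yes

Answer: yes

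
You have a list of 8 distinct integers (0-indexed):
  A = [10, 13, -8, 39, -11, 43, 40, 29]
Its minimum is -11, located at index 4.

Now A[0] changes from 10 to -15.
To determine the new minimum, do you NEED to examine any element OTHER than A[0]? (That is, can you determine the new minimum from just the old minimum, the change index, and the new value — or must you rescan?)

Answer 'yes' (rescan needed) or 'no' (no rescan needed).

Old min = -11 at index 4
Change at index 0: 10 -> -15
Index 0 was NOT the min. New min = min(-11, -15). No rescan of other elements needed.
Needs rescan: no

Answer: no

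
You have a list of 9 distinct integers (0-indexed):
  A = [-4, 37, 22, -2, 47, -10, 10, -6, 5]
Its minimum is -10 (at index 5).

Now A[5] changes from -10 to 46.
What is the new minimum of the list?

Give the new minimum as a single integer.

Answer: -6

Derivation:
Old min = -10 (at index 5)
Change: A[5] -10 -> 46
Changed element WAS the min. Need to check: is 46 still <= all others?
  Min of remaining elements: -6
  New min = min(46, -6) = -6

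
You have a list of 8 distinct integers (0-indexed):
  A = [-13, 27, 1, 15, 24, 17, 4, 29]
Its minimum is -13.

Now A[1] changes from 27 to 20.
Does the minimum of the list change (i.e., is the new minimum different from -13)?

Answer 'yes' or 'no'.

Old min = -13
Change: A[1] 27 -> 20
Changed element was NOT the min; min changes only if 20 < -13.
New min = -13; changed? no

Answer: no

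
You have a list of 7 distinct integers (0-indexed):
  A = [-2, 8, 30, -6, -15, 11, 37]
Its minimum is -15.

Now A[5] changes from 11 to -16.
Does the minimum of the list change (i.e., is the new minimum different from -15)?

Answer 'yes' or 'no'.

Old min = -15
Change: A[5] 11 -> -16
Changed element was NOT the min; min changes only if -16 < -15.
New min = -16; changed? yes

Answer: yes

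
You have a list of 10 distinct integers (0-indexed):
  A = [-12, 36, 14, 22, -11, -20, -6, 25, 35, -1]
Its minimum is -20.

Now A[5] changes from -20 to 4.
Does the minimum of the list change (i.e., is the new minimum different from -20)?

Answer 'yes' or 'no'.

Old min = -20
Change: A[5] -20 -> 4
Changed element was the min; new min must be rechecked.
New min = -12; changed? yes

Answer: yes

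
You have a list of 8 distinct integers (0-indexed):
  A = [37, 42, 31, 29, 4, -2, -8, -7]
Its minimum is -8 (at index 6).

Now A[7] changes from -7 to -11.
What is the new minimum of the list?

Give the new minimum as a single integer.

Old min = -8 (at index 6)
Change: A[7] -7 -> -11
Changed element was NOT the old min.
  New min = min(old_min, new_val) = min(-8, -11) = -11

Answer: -11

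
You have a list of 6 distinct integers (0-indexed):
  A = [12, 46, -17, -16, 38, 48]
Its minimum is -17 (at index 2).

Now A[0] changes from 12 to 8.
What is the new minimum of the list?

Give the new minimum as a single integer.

Answer: -17

Derivation:
Old min = -17 (at index 2)
Change: A[0] 12 -> 8
Changed element was NOT the old min.
  New min = min(old_min, new_val) = min(-17, 8) = -17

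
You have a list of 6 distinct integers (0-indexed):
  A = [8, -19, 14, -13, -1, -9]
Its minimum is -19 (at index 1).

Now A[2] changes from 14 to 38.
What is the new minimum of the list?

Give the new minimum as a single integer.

Old min = -19 (at index 1)
Change: A[2] 14 -> 38
Changed element was NOT the old min.
  New min = min(old_min, new_val) = min(-19, 38) = -19

Answer: -19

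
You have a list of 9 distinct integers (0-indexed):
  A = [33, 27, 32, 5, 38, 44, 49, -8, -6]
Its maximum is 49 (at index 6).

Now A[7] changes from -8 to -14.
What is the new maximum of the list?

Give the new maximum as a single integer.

Answer: 49

Derivation:
Old max = 49 (at index 6)
Change: A[7] -8 -> -14
Changed element was NOT the old max.
  New max = max(old_max, new_val) = max(49, -14) = 49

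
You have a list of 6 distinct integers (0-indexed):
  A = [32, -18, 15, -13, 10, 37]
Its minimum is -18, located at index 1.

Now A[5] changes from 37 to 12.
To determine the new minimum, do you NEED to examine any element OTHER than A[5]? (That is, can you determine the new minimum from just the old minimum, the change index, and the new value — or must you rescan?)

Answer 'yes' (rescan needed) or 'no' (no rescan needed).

Answer: no

Derivation:
Old min = -18 at index 1
Change at index 5: 37 -> 12
Index 5 was NOT the min. New min = min(-18, 12). No rescan of other elements needed.
Needs rescan: no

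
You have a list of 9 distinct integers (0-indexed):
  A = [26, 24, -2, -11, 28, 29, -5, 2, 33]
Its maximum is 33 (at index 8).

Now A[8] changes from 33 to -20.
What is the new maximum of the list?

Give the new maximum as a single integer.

Answer: 29

Derivation:
Old max = 33 (at index 8)
Change: A[8] 33 -> -20
Changed element WAS the max -> may need rescan.
  Max of remaining elements: 29
  New max = max(-20, 29) = 29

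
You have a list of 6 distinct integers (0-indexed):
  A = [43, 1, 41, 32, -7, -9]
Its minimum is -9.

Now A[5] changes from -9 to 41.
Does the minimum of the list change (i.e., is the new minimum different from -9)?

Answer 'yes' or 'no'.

Old min = -9
Change: A[5] -9 -> 41
Changed element was the min; new min must be rechecked.
New min = -7; changed? yes

Answer: yes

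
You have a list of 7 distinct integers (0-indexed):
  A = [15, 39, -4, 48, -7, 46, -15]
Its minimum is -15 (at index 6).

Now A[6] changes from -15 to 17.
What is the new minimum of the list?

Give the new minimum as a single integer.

Old min = -15 (at index 6)
Change: A[6] -15 -> 17
Changed element WAS the min. Need to check: is 17 still <= all others?
  Min of remaining elements: -7
  New min = min(17, -7) = -7

Answer: -7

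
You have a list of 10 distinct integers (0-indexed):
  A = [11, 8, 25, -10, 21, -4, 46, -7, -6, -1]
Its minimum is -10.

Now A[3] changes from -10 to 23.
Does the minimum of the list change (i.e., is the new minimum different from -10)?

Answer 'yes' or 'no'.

Answer: yes

Derivation:
Old min = -10
Change: A[3] -10 -> 23
Changed element was the min; new min must be rechecked.
New min = -7; changed? yes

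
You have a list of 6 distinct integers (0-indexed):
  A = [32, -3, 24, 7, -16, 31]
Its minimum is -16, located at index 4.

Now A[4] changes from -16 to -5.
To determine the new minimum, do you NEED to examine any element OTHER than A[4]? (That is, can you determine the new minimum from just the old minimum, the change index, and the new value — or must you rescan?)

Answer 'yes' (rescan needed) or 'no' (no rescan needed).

Old min = -16 at index 4
Change at index 4: -16 -> -5
Index 4 WAS the min and new value -5 > old min -16. Must rescan other elements to find the new min.
Needs rescan: yes

Answer: yes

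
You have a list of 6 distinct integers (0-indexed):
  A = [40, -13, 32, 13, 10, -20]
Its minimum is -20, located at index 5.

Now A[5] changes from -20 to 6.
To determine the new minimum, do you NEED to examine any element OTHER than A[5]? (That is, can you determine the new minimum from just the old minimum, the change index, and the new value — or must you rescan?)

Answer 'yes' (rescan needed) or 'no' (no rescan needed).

Old min = -20 at index 5
Change at index 5: -20 -> 6
Index 5 WAS the min and new value 6 > old min -20. Must rescan other elements to find the new min.
Needs rescan: yes

Answer: yes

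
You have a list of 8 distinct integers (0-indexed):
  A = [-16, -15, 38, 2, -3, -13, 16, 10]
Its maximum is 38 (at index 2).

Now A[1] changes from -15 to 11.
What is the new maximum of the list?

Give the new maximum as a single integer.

Old max = 38 (at index 2)
Change: A[1] -15 -> 11
Changed element was NOT the old max.
  New max = max(old_max, new_val) = max(38, 11) = 38

Answer: 38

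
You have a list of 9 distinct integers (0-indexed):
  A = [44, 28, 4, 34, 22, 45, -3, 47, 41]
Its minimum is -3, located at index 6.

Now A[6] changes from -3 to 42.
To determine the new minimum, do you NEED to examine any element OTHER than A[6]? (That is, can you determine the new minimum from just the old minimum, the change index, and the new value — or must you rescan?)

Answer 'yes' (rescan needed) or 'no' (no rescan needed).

Old min = -3 at index 6
Change at index 6: -3 -> 42
Index 6 WAS the min and new value 42 > old min -3. Must rescan other elements to find the new min.
Needs rescan: yes

Answer: yes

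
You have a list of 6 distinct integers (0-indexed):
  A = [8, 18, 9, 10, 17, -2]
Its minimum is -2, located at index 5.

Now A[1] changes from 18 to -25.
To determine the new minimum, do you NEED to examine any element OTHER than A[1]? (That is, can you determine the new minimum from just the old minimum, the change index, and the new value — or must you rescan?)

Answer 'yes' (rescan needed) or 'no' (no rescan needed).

Answer: no

Derivation:
Old min = -2 at index 5
Change at index 1: 18 -> -25
Index 1 was NOT the min. New min = min(-2, -25). No rescan of other elements needed.
Needs rescan: no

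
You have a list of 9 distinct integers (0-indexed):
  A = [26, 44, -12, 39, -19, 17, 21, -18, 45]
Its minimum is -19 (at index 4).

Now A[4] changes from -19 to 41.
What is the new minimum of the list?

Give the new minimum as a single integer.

Old min = -19 (at index 4)
Change: A[4] -19 -> 41
Changed element WAS the min. Need to check: is 41 still <= all others?
  Min of remaining elements: -18
  New min = min(41, -18) = -18

Answer: -18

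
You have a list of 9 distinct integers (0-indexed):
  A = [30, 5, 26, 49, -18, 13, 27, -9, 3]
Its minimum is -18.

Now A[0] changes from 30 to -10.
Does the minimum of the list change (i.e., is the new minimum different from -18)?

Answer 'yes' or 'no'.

Answer: no

Derivation:
Old min = -18
Change: A[0] 30 -> -10
Changed element was NOT the min; min changes only if -10 < -18.
New min = -18; changed? no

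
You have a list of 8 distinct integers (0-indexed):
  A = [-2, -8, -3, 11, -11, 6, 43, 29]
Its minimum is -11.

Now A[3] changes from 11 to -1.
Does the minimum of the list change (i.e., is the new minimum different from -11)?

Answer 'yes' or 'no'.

Answer: no

Derivation:
Old min = -11
Change: A[3] 11 -> -1
Changed element was NOT the min; min changes only if -1 < -11.
New min = -11; changed? no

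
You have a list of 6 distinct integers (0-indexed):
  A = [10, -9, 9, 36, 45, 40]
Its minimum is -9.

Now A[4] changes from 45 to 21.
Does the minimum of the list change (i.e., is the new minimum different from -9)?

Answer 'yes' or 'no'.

Old min = -9
Change: A[4] 45 -> 21
Changed element was NOT the min; min changes only if 21 < -9.
New min = -9; changed? no

Answer: no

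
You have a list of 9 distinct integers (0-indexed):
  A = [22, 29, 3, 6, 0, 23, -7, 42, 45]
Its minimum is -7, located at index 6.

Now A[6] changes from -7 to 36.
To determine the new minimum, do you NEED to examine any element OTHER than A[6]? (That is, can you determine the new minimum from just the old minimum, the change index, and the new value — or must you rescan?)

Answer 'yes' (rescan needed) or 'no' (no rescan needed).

Old min = -7 at index 6
Change at index 6: -7 -> 36
Index 6 WAS the min and new value 36 > old min -7. Must rescan other elements to find the new min.
Needs rescan: yes

Answer: yes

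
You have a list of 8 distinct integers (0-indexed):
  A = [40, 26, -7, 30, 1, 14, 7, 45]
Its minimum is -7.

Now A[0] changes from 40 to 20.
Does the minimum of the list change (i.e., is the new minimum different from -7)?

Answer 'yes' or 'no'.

Old min = -7
Change: A[0] 40 -> 20
Changed element was NOT the min; min changes only if 20 < -7.
New min = -7; changed? no

Answer: no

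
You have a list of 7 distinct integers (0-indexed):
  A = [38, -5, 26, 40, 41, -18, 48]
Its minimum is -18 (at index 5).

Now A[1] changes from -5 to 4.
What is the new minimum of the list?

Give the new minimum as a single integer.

Old min = -18 (at index 5)
Change: A[1] -5 -> 4
Changed element was NOT the old min.
  New min = min(old_min, new_val) = min(-18, 4) = -18

Answer: -18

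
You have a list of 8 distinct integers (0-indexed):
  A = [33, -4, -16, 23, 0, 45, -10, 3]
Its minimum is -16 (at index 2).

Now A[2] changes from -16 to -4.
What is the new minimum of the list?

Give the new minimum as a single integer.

Old min = -16 (at index 2)
Change: A[2] -16 -> -4
Changed element WAS the min. Need to check: is -4 still <= all others?
  Min of remaining elements: -10
  New min = min(-4, -10) = -10

Answer: -10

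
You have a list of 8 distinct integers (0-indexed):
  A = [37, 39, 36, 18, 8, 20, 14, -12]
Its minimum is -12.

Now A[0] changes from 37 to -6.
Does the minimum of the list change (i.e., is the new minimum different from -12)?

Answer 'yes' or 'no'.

Old min = -12
Change: A[0] 37 -> -6
Changed element was NOT the min; min changes only if -6 < -12.
New min = -12; changed? no

Answer: no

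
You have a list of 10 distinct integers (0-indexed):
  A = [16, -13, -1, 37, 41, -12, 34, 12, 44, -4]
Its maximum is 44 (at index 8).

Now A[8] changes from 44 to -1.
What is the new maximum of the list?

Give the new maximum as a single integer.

Old max = 44 (at index 8)
Change: A[8] 44 -> -1
Changed element WAS the max -> may need rescan.
  Max of remaining elements: 41
  New max = max(-1, 41) = 41

Answer: 41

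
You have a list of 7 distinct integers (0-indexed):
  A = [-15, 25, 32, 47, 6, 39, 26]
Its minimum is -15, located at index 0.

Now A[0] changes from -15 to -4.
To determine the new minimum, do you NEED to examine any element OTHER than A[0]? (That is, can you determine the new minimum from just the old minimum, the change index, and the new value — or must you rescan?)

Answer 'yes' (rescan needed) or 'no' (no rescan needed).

Answer: yes

Derivation:
Old min = -15 at index 0
Change at index 0: -15 -> -4
Index 0 WAS the min and new value -4 > old min -15. Must rescan other elements to find the new min.
Needs rescan: yes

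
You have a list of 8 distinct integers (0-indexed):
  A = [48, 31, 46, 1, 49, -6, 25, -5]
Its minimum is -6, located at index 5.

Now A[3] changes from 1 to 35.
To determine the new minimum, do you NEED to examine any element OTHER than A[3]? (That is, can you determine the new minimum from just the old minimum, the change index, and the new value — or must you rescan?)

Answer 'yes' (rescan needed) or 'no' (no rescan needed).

Old min = -6 at index 5
Change at index 3: 1 -> 35
Index 3 was NOT the min. New min = min(-6, 35). No rescan of other elements needed.
Needs rescan: no

Answer: no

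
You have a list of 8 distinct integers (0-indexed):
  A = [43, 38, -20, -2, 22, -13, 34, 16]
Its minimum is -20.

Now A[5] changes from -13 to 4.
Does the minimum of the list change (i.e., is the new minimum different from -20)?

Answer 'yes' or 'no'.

Answer: no

Derivation:
Old min = -20
Change: A[5] -13 -> 4
Changed element was NOT the min; min changes only if 4 < -20.
New min = -20; changed? no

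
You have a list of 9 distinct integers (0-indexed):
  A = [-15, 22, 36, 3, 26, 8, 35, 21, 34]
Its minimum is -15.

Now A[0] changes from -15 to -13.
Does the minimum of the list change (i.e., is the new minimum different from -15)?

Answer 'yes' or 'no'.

Old min = -15
Change: A[0] -15 -> -13
Changed element was the min; new min must be rechecked.
New min = -13; changed? yes

Answer: yes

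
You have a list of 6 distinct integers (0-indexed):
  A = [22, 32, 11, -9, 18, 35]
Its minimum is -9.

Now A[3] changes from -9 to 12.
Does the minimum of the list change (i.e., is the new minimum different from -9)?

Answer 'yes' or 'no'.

Old min = -9
Change: A[3] -9 -> 12
Changed element was the min; new min must be rechecked.
New min = 11; changed? yes

Answer: yes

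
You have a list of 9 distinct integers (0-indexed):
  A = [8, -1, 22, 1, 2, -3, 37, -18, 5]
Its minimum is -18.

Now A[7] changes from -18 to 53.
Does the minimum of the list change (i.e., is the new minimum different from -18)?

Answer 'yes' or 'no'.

Old min = -18
Change: A[7] -18 -> 53
Changed element was the min; new min must be rechecked.
New min = -3; changed? yes

Answer: yes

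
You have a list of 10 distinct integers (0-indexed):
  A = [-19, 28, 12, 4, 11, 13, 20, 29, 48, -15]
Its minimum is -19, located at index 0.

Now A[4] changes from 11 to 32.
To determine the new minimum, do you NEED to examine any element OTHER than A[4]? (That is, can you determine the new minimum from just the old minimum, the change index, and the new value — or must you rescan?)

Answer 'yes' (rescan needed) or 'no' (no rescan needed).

Answer: no

Derivation:
Old min = -19 at index 0
Change at index 4: 11 -> 32
Index 4 was NOT the min. New min = min(-19, 32). No rescan of other elements needed.
Needs rescan: no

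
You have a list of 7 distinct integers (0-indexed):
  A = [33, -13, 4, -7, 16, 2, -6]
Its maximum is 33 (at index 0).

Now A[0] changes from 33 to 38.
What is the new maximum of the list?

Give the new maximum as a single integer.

Old max = 33 (at index 0)
Change: A[0] 33 -> 38
Changed element WAS the max -> may need rescan.
  Max of remaining elements: 16
  New max = max(38, 16) = 38

Answer: 38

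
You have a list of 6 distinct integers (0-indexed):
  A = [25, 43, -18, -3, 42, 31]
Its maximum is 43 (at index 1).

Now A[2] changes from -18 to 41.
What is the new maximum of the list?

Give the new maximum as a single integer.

Old max = 43 (at index 1)
Change: A[2] -18 -> 41
Changed element was NOT the old max.
  New max = max(old_max, new_val) = max(43, 41) = 43

Answer: 43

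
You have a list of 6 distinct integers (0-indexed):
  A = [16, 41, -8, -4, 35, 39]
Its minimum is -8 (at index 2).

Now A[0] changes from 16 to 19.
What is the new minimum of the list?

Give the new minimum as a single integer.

Old min = -8 (at index 2)
Change: A[0] 16 -> 19
Changed element was NOT the old min.
  New min = min(old_min, new_val) = min(-8, 19) = -8

Answer: -8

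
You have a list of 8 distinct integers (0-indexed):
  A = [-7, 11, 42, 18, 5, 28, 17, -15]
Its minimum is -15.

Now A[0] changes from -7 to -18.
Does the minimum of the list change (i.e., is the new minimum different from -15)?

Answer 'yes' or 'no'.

Answer: yes

Derivation:
Old min = -15
Change: A[0] -7 -> -18
Changed element was NOT the min; min changes only if -18 < -15.
New min = -18; changed? yes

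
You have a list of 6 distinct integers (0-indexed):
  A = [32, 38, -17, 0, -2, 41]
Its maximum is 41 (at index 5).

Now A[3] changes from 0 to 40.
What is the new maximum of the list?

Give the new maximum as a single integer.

Old max = 41 (at index 5)
Change: A[3] 0 -> 40
Changed element was NOT the old max.
  New max = max(old_max, new_val) = max(41, 40) = 41

Answer: 41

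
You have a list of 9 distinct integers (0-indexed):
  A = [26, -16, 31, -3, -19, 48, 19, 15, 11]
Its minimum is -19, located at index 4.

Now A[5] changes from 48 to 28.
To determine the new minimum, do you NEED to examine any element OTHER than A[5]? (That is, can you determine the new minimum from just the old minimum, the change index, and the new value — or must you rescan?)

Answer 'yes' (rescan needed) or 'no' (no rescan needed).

Answer: no

Derivation:
Old min = -19 at index 4
Change at index 5: 48 -> 28
Index 5 was NOT the min. New min = min(-19, 28). No rescan of other elements needed.
Needs rescan: no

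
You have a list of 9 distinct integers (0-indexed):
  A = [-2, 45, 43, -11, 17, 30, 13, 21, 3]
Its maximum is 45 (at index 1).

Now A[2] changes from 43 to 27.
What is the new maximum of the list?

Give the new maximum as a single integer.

Old max = 45 (at index 1)
Change: A[2] 43 -> 27
Changed element was NOT the old max.
  New max = max(old_max, new_val) = max(45, 27) = 45

Answer: 45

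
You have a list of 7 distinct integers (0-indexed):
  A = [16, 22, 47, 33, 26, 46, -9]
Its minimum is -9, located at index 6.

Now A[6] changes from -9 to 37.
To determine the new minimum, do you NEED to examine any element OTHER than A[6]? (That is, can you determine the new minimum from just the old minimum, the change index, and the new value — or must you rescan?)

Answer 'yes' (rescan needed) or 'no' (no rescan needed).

Answer: yes

Derivation:
Old min = -9 at index 6
Change at index 6: -9 -> 37
Index 6 WAS the min and new value 37 > old min -9. Must rescan other elements to find the new min.
Needs rescan: yes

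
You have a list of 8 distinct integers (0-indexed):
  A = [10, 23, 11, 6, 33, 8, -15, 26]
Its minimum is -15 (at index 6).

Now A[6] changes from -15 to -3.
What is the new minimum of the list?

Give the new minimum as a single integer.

Answer: -3

Derivation:
Old min = -15 (at index 6)
Change: A[6] -15 -> -3
Changed element WAS the min. Need to check: is -3 still <= all others?
  Min of remaining elements: 6
  New min = min(-3, 6) = -3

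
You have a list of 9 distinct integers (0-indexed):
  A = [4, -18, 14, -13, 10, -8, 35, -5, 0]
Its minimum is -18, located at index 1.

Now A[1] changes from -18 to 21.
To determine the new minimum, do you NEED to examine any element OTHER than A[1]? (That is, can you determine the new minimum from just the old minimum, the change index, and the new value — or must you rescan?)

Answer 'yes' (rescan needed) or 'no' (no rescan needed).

Old min = -18 at index 1
Change at index 1: -18 -> 21
Index 1 WAS the min and new value 21 > old min -18. Must rescan other elements to find the new min.
Needs rescan: yes

Answer: yes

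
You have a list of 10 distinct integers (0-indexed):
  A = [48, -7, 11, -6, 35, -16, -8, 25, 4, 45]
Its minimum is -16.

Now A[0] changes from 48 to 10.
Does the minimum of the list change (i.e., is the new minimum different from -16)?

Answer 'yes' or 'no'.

Old min = -16
Change: A[0] 48 -> 10
Changed element was NOT the min; min changes only if 10 < -16.
New min = -16; changed? no

Answer: no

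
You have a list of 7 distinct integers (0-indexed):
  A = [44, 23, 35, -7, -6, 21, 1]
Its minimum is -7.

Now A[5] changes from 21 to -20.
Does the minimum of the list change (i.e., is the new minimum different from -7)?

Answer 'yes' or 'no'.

Old min = -7
Change: A[5] 21 -> -20
Changed element was NOT the min; min changes only if -20 < -7.
New min = -20; changed? yes

Answer: yes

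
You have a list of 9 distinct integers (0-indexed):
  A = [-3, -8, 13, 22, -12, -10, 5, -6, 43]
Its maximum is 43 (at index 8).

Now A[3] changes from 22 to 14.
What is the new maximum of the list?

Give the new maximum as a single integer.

Answer: 43

Derivation:
Old max = 43 (at index 8)
Change: A[3] 22 -> 14
Changed element was NOT the old max.
  New max = max(old_max, new_val) = max(43, 14) = 43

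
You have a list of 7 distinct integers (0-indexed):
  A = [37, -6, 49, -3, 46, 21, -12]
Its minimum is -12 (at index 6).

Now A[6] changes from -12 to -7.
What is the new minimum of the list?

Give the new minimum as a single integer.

Old min = -12 (at index 6)
Change: A[6] -12 -> -7
Changed element WAS the min. Need to check: is -7 still <= all others?
  Min of remaining elements: -6
  New min = min(-7, -6) = -7

Answer: -7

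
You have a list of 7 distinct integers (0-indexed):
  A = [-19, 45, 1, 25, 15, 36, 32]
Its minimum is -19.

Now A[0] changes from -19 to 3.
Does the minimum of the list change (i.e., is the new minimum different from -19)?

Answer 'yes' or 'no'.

Old min = -19
Change: A[0] -19 -> 3
Changed element was the min; new min must be rechecked.
New min = 1; changed? yes

Answer: yes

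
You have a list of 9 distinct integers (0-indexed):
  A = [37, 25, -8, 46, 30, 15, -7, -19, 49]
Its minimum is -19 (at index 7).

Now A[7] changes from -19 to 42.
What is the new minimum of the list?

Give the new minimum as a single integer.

Answer: -8

Derivation:
Old min = -19 (at index 7)
Change: A[7] -19 -> 42
Changed element WAS the min. Need to check: is 42 still <= all others?
  Min of remaining elements: -8
  New min = min(42, -8) = -8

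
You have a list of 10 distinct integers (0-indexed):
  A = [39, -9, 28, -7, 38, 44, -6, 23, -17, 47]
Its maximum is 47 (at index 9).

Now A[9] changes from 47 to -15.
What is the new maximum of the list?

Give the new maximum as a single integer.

Answer: 44

Derivation:
Old max = 47 (at index 9)
Change: A[9] 47 -> -15
Changed element WAS the max -> may need rescan.
  Max of remaining elements: 44
  New max = max(-15, 44) = 44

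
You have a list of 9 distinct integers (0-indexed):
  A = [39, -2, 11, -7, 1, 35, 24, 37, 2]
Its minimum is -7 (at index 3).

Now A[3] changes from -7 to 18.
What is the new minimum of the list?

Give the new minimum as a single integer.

Old min = -7 (at index 3)
Change: A[3] -7 -> 18
Changed element WAS the min. Need to check: is 18 still <= all others?
  Min of remaining elements: -2
  New min = min(18, -2) = -2

Answer: -2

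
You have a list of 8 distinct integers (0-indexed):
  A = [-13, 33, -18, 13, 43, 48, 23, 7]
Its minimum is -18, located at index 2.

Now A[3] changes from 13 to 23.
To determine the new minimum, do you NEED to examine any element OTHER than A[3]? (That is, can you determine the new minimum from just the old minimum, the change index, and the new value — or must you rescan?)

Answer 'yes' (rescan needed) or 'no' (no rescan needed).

Old min = -18 at index 2
Change at index 3: 13 -> 23
Index 3 was NOT the min. New min = min(-18, 23). No rescan of other elements needed.
Needs rescan: no

Answer: no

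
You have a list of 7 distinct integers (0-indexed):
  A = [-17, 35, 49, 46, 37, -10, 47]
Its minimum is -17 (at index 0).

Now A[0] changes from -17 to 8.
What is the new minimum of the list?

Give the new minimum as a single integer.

Answer: -10

Derivation:
Old min = -17 (at index 0)
Change: A[0] -17 -> 8
Changed element WAS the min. Need to check: is 8 still <= all others?
  Min of remaining elements: -10
  New min = min(8, -10) = -10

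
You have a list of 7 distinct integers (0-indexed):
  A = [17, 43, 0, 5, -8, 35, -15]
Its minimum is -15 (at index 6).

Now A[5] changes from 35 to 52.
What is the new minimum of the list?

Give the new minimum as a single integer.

Answer: -15

Derivation:
Old min = -15 (at index 6)
Change: A[5] 35 -> 52
Changed element was NOT the old min.
  New min = min(old_min, new_val) = min(-15, 52) = -15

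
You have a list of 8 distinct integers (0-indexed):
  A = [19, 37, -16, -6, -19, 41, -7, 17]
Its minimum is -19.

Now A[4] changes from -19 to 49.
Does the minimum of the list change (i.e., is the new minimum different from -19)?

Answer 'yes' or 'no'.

Old min = -19
Change: A[4] -19 -> 49
Changed element was the min; new min must be rechecked.
New min = -16; changed? yes

Answer: yes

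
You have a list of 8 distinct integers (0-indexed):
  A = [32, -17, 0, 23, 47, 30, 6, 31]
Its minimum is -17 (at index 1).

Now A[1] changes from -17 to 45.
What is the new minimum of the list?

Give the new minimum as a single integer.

Old min = -17 (at index 1)
Change: A[1] -17 -> 45
Changed element WAS the min. Need to check: is 45 still <= all others?
  Min of remaining elements: 0
  New min = min(45, 0) = 0

Answer: 0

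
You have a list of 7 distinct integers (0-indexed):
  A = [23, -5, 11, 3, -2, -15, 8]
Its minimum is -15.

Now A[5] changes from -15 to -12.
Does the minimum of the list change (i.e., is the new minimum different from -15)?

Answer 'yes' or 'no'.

Answer: yes

Derivation:
Old min = -15
Change: A[5] -15 -> -12
Changed element was the min; new min must be rechecked.
New min = -12; changed? yes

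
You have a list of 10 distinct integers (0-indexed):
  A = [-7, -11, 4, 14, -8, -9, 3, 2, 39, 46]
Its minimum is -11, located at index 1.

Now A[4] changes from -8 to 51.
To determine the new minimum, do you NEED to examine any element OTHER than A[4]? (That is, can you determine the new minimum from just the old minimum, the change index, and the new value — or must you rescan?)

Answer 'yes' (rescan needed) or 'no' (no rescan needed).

Old min = -11 at index 1
Change at index 4: -8 -> 51
Index 4 was NOT the min. New min = min(-11, 51). No rescan of other elements needed.
Needs rescan: no

Answer: no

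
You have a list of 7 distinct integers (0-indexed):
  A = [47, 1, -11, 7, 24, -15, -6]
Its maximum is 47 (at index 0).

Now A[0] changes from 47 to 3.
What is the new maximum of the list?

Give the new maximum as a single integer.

Answer: 24

Derivation:
Old max = 47 (at index 0)
Change: A[0] 47 -> 3
Changed element WAS the max -> may need rescan.
  Max of remaining elements: 24
  New max = max(3, 24) = 24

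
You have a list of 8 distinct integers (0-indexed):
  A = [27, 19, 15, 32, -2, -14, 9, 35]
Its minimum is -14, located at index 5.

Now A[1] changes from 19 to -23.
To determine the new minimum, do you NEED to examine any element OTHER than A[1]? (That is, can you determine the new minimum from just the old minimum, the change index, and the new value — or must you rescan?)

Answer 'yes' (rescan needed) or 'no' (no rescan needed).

Old min = -14 at index 5
Change at index 1: 19 -> -23
Index 1 was NOT the min. New min = min(-14, -23). No rescan of other elements needed.
Needs rescan: no

Answer: no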